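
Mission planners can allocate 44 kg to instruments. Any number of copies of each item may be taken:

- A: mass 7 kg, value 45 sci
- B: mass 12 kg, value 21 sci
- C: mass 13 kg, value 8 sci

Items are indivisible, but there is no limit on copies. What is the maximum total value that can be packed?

270 sci

Best value-per-unit is A at 45/7, and filling with it alone uses mass 6×7=42. No mix of the others beats 6×45 = 270.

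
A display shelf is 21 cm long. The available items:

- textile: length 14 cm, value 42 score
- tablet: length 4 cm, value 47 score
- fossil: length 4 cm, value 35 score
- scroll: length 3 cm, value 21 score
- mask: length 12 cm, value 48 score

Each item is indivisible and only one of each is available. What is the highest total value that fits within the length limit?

Check high-value combinations within 21 cm:
- tablet+fossil+mask: length 4+4+12=20, value 47+35+48=130
- tablet+scroll+mask: length 4+3+12=19, value 47+21+48=116
- textile+tablet+scroll: length 14+4+3=21, value 42+47+21=110
Best: 130 score.

130 score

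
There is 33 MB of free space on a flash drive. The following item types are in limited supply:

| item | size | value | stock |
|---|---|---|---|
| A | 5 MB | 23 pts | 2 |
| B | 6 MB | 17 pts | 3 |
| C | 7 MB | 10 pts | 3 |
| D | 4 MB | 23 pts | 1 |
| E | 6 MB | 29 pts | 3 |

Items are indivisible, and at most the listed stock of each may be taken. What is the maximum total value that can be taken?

156 pts

Top feasible selections:
- 2×A + 1×D + 3×E: size 32, value 156
- 1×A + 1×B + 1×D + 3×E: size 33, value 150
- 2×A + 1×B + 1×D + 2×E: size 32, value 144
- 1×A + 2×B + 1×D + 2×E: size 33, value 138
Best: 156 pts.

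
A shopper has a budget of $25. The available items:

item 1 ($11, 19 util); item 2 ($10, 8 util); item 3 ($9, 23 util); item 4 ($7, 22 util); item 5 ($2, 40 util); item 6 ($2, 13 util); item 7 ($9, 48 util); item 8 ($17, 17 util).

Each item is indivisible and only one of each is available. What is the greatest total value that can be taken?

124 util

Check high-value combinations within $25:
- item 3+item 5+item 6+item 7: cost 9+2+2+9=22, value 23+40+13+48=124
- item 4+item 5+item 6+item 7: cost 7+2+2+9=20, value 22+40+13+48=123
- item 1+item 5+item 6+item 7: cost 11+2+2+9=24, value 19+40+13+48=120
- item 3+item 5+item 7: cost 9+2+9=20, value 23+40+48=111
Best: 124 util.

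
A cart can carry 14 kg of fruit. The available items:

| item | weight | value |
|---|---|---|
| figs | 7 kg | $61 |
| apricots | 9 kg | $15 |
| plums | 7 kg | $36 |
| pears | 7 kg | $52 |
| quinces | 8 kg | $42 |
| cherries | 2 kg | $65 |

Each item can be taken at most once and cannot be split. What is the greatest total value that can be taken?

$126

This is a 0/1 knapsack; check combinations near the capacity.
- figs+cherries: weight 7+2=9, value 61+65=126
- pears+cherries: weight 7+2=9, value 52+65=117
- figs+pears: weight 7+7=14, value 61+52=113
Best: $126.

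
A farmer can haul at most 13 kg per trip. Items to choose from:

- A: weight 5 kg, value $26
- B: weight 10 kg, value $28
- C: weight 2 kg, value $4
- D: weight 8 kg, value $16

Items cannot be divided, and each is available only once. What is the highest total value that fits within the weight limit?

$42

Check high-value combinations within 13 kg:
- A+D: weight 5+8=13, value 26+16=42
- B+C: weight 10+2=12, value 28+4=32
- A+C: weight 5+2=7, value 26+4=30
- B: weight 10, value 28
Best: $42.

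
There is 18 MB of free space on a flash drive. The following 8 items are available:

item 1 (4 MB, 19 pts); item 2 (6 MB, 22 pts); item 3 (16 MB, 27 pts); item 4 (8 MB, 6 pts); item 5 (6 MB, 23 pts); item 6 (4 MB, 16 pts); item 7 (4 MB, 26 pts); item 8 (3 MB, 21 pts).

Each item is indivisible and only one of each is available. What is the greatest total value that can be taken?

Check high-value combinations within 18 MB:
- item 1+item 5+item 7+item 8: size 4+6+4+3=17, value 19+23+26+21=89
- item 1+item 2+item 7+item 8: size 4+6+4+3=17, value 19+22+26+21=88
- item 5+item 6+item 7+item 8: size 6+4+4+3=17, value 23+16+26+21=86
- item 2+item 6+item 7+item 8: size 6+4+4+3=17, value 22+16+26+21=85
Best: 89 pts.

89 pts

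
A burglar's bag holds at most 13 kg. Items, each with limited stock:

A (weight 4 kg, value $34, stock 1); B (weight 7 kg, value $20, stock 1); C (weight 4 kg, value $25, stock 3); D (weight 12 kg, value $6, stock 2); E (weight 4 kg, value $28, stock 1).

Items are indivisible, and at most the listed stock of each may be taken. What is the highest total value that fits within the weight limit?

Top feasible selections:
- 1×A + 1×C + 1×E: weight 12, value 87
- 1×A + 2×C: weight 12, value 84
- 2×C + 1×E: weight 12, value 78
Best: $87.

$87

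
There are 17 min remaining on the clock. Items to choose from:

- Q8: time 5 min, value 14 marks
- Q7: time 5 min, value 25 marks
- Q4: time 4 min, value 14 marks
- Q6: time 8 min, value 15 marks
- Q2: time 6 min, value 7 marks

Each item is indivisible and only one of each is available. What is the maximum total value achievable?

Check high-value combinations within 17 min:
- Q7+Q4+Q6: time 5+4+8=17, value 25+14+15=54
- Q8+Q7+Q4: time 5+5+4=14, value 14+25+14=53
- Q7+Q4+Q2: time 5+4+6=15, value 25+14+7=46
- Q8+Q7+Q2: time 5+5+6=16, value 14+25+7=46
Best: 54 marks.

54 marks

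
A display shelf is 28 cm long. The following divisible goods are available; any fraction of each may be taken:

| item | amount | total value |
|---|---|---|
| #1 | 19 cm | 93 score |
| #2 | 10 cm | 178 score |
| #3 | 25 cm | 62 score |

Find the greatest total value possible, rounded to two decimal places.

266.11

Take in order of value per unit:
- #2 (178/10 per unit): all 10 → value 178, running total 178.00
- #1 (93/19 per unit): 18 of 19 → value 18×93/19 = 88.1053, running total 266.11
Total 266.11.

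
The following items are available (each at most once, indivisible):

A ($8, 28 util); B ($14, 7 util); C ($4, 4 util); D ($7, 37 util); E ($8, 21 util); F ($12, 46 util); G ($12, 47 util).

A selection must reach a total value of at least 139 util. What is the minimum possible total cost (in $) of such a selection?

Subsets with value ≥ 139, sorted by total cost:
- A+D+F+G: cost 39, value 158
- D+E+F+G: cost 39, value 151
Minimum cost: 39 $.

39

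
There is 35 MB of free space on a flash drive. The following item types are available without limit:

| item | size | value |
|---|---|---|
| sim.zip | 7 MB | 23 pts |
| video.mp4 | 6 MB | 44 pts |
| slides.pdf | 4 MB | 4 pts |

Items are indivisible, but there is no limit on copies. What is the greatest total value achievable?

Best value-per-unit is video.mp4 at 44/6; filling with it alone gives 5×44 = 220.
Optimal mix: 5×video.mp4 + 1×slides.pdf → size 34, value 224.

224 pts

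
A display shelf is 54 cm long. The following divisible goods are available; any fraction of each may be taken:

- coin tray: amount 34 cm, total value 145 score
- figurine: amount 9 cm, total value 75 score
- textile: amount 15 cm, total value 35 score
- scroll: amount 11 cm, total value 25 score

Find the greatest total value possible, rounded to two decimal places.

Take in order of value per unit:
- figurine (75/9 per unit): all 9 → value 75, running total 75.00
- coin tray (145/34 per unit): all 34 → value 145, running total 220.00
- textile (35/15 per unit): 11 of 15 → value 11×35/15 = 25.6667, running total 245.67
Total 245.67.

245.67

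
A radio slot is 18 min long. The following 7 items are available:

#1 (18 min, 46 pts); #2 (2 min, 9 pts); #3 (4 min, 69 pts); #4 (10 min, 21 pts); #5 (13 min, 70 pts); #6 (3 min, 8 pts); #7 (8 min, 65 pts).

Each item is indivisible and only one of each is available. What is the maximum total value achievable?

151 pts

Check high-value combinations within 18 min:
- #2+#3+#6+#7: duration 2+4+3+8=17, value 9+69+8+65=151
- #2+#3+#7: duration 2+4+8=14, value 9+69+65=143
- #3+#6+#7: duration 4+3+8=15, value 69+8+65=142
Best: 151 pts.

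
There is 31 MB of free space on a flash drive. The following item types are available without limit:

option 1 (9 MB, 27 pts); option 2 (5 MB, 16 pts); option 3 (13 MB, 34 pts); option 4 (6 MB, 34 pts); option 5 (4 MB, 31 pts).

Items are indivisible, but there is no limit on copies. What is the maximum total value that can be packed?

Best value-per-unit is option 5 at 31/4; filling with it alone gives 7×31 = 217.
Optimal mix: 1×option 4 + 6×option 5 → size 30, value 220.

220 pts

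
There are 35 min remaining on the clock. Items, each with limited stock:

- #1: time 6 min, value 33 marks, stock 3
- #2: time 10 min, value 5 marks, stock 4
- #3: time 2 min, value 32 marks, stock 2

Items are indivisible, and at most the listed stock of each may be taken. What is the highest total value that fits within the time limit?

Top feasible selections:
- 3×#1 + 1×#2 + 2×#3: time 32, value 168
- 3×#1 + 2×#3: time 22, value 163
Best: 168 marks.

168 marks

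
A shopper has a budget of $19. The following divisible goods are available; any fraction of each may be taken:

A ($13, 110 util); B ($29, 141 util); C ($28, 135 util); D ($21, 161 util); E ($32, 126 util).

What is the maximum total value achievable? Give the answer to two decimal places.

Take in order of value per unit:
- A (110/13 per unit): all 13 → value 110, running total 110.00
- D (161/21 per unit): 6 of 21 → value 6×161/21 = 46.0000, running total 156.00
Total 156.00.

156.00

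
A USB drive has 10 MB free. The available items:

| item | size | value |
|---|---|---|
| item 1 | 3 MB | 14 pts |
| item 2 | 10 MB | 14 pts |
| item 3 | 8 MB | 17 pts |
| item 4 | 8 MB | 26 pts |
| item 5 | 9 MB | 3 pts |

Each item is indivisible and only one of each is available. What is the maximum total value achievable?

This is a 0/1 knapsack; check combinations near the capacity.
- item 4: size 8, value 26
- item 3: size 8, value 17
- item 1: size 3, value 14
Best: 26 pts.

26 pts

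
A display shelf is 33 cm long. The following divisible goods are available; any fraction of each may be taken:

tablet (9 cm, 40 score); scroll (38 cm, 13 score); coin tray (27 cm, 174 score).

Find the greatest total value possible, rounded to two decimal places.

Take in order of value per unit:
- coin tray (174/27 per unit): all 27 → value 174, running total 174.00
- tablet (40/9 per unit): 6 of 9 → value 6×40/9 = 26.6667, running total 200.67
Total 200.67.

200.67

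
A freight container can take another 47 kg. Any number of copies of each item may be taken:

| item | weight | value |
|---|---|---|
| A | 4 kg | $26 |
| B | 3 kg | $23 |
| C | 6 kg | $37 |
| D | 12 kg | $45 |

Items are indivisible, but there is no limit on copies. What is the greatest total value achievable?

$351

Best value-per-unit is B at 23/3; filling with it alone gives 15×23 = 345.
Optimal mix: 2×A + 13×B → weight 47, value 351.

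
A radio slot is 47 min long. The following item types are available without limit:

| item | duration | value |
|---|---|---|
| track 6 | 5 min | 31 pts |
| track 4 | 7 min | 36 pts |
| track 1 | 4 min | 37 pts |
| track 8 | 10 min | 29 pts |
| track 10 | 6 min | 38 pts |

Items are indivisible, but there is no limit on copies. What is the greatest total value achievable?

408 pts

Best value-per-unit is track 1 at 37/4; filling with it alone gives 11×37 = 407.
Optimal mix: 10×track 1 + 1×track 10 → duration 46, value 408.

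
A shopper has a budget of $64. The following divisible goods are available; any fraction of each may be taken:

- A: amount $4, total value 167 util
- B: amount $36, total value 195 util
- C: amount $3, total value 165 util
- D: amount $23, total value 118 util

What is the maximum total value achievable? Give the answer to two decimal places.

634.74

Take in order of value per unit:
- C (165/3 per unit): all 3 → value 165, running total 165.00
- A (167/4 per unit): all 4 → value 167, running total 332.00
- B (195/36 per unit): all 36 → value 195, running total 527.00
- D (118/23 per unit): 21 of 23 → value 21×118/23 = 107.7391, running total 634.74
Total 634.74.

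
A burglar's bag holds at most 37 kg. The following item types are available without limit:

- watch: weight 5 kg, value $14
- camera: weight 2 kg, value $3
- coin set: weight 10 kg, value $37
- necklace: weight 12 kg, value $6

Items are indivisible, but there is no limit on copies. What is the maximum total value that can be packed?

Best value-per-unit is coin set at 37/10; filling with it alone gives 3×37 = 111.
Optimal mix: 1×watch + 1×camera + 3×coin set → weight 37, value 128.

$128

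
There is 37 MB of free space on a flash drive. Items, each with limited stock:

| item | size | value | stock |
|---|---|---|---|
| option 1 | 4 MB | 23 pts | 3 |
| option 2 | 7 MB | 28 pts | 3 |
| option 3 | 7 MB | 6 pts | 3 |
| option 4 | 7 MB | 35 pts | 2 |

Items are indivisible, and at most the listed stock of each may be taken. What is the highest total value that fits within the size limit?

172 pts

Best selections within size 37 and stock limits:
- 2×option 1 + 2×option 2 + 2×option 4: size 36, value 172
- 3×option 1 + 1×option 2 + 2×option 4: size 33, value 167
Best: 172 pts.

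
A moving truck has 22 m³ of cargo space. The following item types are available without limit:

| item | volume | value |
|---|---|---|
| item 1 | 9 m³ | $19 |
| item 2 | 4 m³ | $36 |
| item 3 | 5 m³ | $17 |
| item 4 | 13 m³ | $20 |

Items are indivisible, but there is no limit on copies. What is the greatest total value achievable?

$180

Best value-per-unit is item 2 at 36/4, and filling with it alone uses volume 5×4=20. No mix of the others beats 5×36 = 180.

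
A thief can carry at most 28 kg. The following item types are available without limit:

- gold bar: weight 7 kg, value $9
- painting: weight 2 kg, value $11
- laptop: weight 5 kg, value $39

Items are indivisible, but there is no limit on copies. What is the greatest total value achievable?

$206

Best value-per-unit is laptop at 39/5; filling with it alone gives 5×39 = 195.
Optimal mix: 1×painting + 5×laptop → weight 27, value 206.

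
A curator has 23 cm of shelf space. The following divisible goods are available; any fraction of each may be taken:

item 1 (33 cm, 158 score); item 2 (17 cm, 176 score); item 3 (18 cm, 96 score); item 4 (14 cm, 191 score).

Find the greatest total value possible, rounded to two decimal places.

Take in order of value per unit:
- item 4 (191/14 per unit): all 14 → value 191, running total 191.00
- item 2 (176/17 per unit): 9 of 17 → value 9×176/17 = 93.1765, running total 284.18
Total 284.18.

284.18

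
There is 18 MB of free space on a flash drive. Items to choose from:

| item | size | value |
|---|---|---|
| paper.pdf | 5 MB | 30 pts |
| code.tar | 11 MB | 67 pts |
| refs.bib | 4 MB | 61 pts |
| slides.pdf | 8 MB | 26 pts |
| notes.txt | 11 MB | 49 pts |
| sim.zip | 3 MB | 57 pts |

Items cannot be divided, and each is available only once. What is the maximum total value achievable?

Check high-value combinations within 18 MB:
- code.tar+refs.bib+sim.zip: size 11+4+3=18, value 67+61+57=185
- refs.bib+notes.txt+sim.zip: size 4+11+3=18, value 61+49+57=167
- paper.pdf+refs.bib+sim.zip: size 5+4+3=12, value 30+61+57=148
- refs.bib+slides.pdf+sim.zip: size 4+8+3=15, value 61+26+57=144
Best: 185 pts.

185 pts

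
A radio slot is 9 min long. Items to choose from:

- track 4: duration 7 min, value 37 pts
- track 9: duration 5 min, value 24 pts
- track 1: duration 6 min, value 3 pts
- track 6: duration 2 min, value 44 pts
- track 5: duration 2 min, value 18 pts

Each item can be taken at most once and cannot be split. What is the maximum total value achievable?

Check high-value combinations within 9 min:
- track 9+track 6+track 5: duration 5+2+2=9, value 24+44+18=86
- track 4+track 6: duration 7+2=9, value 37+44=81
- track 9+track 6: duration 5+2=7, value 24+44=68
- track 6+track 5: duration 2+2=4, value 44+18=62
Best: 86 pts.

86 pts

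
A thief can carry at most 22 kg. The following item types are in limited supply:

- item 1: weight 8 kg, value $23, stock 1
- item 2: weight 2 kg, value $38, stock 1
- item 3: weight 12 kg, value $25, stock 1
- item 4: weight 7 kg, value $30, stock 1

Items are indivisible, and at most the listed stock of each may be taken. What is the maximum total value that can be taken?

Best selections within weight 22 and stock limits:
- 1×item 2 + 1×item 3 + 1×item 4: weight 21, value 93
- 1×item 1 + 1×item 2 + 1×item 4: weight 17, value 91
- 1×item 1 + 1×item 2 + 1×item 3: weight 22, value 86
- 1×item 2 + 1×item 4: weight 9, value 68
Best: $93.

$93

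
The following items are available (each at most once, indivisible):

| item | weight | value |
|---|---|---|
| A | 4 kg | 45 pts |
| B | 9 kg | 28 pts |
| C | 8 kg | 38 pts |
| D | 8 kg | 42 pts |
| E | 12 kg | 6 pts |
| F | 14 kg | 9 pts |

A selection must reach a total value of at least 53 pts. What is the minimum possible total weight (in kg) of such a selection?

12

Subsets with value ≥ 53, sorted by total weight:
- A+D: weight 12, value 87
- A+C: weight 12, value 83
- A+B: weight 13, value 73
- C+D: weight 16, value 80
Minimum weight: 12 kg.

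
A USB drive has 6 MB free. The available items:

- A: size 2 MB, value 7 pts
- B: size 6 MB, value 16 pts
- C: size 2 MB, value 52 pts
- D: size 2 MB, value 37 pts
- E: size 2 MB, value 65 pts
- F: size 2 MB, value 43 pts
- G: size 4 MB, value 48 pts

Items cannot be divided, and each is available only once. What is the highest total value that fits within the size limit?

Check high-value combinations within 6 MB:
- C+E+F: size 2+2+2=6, value 52+65+43=160
- C+D+E: size 2+2+2=6, value 52+37+65=154
- D+E+F: size 2+2+2=6, value 37+65+43=145
- C+D+F: size 2+2+2=6, value 52+37+43=132
- A+C+E: size 2+2+2=6, value 7+52+65=124
Best: 160 pts.

160 pts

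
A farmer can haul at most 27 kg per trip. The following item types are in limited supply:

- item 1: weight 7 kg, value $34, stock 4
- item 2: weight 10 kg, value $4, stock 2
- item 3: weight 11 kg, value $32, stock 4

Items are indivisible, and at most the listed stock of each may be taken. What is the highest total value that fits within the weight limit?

$102

Best selections within weight 27 and stock limits:
- 3×item 1: weight 21, value 102
- 2×item 1 + 1×item 3: weight 25, value 100
Best: $102.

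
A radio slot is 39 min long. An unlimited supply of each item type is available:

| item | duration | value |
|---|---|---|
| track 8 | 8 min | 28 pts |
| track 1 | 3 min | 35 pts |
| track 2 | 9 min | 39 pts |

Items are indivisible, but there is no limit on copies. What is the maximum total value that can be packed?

Best value-per-unit is track 1 at 35/3, and filling with it alone uses duration 13×3=39. No mix of the others beats 13×35 = 455.

455 pts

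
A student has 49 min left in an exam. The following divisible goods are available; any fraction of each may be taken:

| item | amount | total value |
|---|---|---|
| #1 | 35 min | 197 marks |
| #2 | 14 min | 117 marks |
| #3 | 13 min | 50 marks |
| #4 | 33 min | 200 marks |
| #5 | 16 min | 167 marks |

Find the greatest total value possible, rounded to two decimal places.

Take in order of value per unit:
- #5 (167/16 per unit): all 16 → value 167, running total 167.00
- #2 (117/14 per unit): all 14 → value 117, running total 284.00
- #4 (200/33 per unit): 19 of 33 → value 19×200/33 = 115.1515, running total 399.15
Total 399.15.

399.15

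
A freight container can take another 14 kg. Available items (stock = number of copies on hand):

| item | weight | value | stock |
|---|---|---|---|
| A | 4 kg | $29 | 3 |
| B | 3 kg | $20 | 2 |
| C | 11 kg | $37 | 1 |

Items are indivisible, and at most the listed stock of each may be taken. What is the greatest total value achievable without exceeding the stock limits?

Best selections within weight 14 and stock limits:
- 2×A + 2×B: weight 14, value 98
- 3×A: weight 12, value 87
- 2×A + 1×B: weight 11, value 78
- 1×A + 2×B: weight 10, value 69
Best: $98.

$98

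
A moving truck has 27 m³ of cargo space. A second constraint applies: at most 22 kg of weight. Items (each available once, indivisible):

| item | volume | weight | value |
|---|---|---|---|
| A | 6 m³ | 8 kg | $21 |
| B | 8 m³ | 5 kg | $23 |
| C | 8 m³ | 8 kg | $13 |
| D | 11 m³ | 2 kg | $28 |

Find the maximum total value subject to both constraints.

$72

Feasible sets respecting both limits:
- A+B+D: volume 25, weight 15, value 72
- B+C+D: volume 27, weight 15, value 64
- A+C+D: volume 25, weight 18, value 62
- A+B+C: volume 22, weight 21, value 57
Best: $72.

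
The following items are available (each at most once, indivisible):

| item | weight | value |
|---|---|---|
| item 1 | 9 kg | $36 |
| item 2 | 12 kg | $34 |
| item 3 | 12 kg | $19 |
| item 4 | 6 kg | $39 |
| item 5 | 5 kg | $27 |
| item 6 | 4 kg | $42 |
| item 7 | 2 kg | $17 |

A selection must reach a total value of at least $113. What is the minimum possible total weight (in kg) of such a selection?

Subsets with value ≥ 113, sorted by total weight:
- item 4+item 5+item 6+item 7: weight 17, value 125
- item 1+item 4+item 6: weight 19, value 117
Minimum weight: 17 kg.

17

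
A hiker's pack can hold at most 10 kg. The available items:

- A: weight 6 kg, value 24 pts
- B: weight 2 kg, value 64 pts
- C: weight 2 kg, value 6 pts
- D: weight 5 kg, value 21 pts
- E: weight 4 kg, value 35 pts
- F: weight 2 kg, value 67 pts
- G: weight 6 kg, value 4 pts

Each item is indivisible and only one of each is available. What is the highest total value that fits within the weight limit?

Check high-value combinations within 10 kg:
- B+C+E+F: weight 2+2+4+2=10, value 64+6+35+67=172
- B+E+F: weight 2+4+2=8, value 64+35+67=166
- A+B+F: weight 6+2+2=10, value 24+64+67=155
- B+D+F: weight 2+5+2=9, value 64+21+67=152
Best: 172 pts.

172 pts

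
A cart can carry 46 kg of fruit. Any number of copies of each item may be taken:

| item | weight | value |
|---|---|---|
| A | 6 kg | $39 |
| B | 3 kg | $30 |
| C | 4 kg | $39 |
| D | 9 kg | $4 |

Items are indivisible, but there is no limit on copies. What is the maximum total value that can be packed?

Best value-per-unit is B at 30/3; filling with it alone gives 15×30 = 450.
Optimal mix: 14×B + 1×C → weight 46, value 459.

$459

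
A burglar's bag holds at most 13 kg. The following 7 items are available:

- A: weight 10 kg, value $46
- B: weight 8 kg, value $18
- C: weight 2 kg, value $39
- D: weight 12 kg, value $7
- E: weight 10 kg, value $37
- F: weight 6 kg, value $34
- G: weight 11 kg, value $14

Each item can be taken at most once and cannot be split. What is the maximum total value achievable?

This is a 0/1 knapsack; check combinations near the capacity.
- A+C: weight 10+2=12, value 46+39=85
- C+E: weight 2+10=12, value 39+37=76
- C+F: weight 2+6=8, value 39+34=73
- B+C: weight 8+2=10, value 18+39=57
Best: $85.

$85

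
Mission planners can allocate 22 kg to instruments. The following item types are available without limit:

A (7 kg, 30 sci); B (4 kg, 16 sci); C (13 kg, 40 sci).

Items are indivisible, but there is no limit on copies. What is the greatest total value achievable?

Best value-per-unit is A at 30/7; filling with it alone gives 3×30 = 90.
Optimal mix: 2×A + 2×B → mass 22, value 92.

92 sci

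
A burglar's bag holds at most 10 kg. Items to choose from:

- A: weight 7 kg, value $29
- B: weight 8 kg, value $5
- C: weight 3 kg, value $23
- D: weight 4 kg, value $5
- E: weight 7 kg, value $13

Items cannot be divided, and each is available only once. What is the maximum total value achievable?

Check high-value combinations within 10 kg:
- A+C: weight 7+3=10, value 29+23=52
- C+E: weight 3+7=10, value 23+13=36
- A: weight 7, value 29
Best: $52.

$52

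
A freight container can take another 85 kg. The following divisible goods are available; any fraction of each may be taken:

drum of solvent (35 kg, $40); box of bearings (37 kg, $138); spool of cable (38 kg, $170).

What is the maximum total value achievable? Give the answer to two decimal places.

Take in order of value per unit:
- spool of cable (170/38 per unit): all 38 → value 170, running total 170.00
- box of bearings (138/37 per unit): all 37 → value 138, running total 308.00
- drum of solvent (40/35 per unit): 10 of 35 → value 10×40/35 = 11.4286, running total 319.43
Total 319.43.

319.43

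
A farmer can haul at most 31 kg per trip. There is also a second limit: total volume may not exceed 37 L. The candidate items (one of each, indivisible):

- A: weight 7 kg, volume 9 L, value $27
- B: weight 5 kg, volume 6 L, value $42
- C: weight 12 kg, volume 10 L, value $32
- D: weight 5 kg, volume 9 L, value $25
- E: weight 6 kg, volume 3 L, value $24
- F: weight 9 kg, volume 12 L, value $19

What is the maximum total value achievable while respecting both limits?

$126

Feasible sets respecting both limits:
- A+B+C+D: weight 29, volume 34, value 126
- A+B+C+E: weight 30, volume 28, value 125
- B+C+D+E: weight 28, volume 28, value 123
Best: $126.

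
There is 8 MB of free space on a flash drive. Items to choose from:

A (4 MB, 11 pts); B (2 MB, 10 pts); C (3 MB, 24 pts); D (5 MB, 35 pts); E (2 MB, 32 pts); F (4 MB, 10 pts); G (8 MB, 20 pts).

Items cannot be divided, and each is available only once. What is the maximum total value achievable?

Check high-value combinations within 8 MB:
- D+E: size 5+2=7, value 35+32=67
- B+C+E: size 2+3+2=7, value 10+24+32=66
- C+D: size 3+5=8, value 24+35=59
- C+E: size 3+2=5, value 24+32=56
Best: 67 pts.

67 pts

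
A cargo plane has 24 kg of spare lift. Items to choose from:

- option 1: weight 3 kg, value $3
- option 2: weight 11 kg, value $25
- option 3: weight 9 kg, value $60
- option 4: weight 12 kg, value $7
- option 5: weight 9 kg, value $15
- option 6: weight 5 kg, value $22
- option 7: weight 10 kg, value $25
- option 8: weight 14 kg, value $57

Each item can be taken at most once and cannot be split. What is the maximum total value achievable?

Check high-value combinations within 24 kg:
- option 3+option 8: weight 9+14=23, value 60+57=117
- option 3+option 6+option 7: weight 9+5+10=24, value 60+22+25=107
- option 3+option 5+option 6: weight 9+9+5=23, value 60+15+22=97
- option 1+option 3+option 7: weight 3+9+10=22, value 3+60+25=88
- option 1+option 2+option 3: weight 3+11+9=23, value 3+25+60=88
Best: $117.

$117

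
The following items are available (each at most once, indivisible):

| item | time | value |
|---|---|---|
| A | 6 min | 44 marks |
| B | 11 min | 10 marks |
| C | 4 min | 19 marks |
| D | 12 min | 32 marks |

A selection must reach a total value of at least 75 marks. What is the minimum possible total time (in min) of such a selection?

Subsets with value ≥ 75, sorted by total time:
- A+D: time 18, value 76
- A+C+D: time 22, value 95
- A+B+D: time 29, value 86
Minimum time: 18 min.

18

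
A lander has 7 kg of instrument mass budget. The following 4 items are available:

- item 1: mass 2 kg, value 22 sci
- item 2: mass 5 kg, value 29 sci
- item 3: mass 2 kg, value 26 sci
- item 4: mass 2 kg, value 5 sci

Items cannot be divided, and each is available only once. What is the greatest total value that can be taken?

55 sci

Check high-value combinations within 7 kg:
- item 2+item 3: mass 5+2=7, value 29+26=55
- item 1+item 3+item 4: mass 2+2+2=6, value 22+26+5=53
- item 1+item 2: mass 2+5=7, value 22+29=51
- item 1+item 3: mass 2+2=4, value 22+26=48
- item 2+item 4: mass 5+2=7, value 29+5=34
Best: 55 sci.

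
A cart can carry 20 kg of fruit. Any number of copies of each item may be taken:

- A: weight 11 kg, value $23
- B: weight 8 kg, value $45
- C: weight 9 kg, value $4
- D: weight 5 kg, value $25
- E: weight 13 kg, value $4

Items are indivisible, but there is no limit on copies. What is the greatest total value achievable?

Best value-per-unit is B at 45/8; filling with it alone gives 2×45 = 90.
Optimal mix: 4×D → weight 20, value 100.

$100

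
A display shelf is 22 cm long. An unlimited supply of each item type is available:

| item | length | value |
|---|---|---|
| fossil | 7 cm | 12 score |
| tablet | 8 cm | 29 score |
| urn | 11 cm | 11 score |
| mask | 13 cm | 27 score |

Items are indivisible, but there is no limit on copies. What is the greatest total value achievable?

58 score

Best value-per-unit is tablet at 29/8, and filling with it alone uses length 2×8=16. No mix of the others beats 2×29 = 58.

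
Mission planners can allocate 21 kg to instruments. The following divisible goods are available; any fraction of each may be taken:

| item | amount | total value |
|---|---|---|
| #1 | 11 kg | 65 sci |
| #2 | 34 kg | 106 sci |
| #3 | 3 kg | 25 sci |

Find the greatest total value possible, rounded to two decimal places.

111.82

Take in order of value per unit:
- #3 (25/3 per unit): all 3 → value 25, running total 25.00
- #1 (65/11 per unit): all 11 → value 65, running total 90.00
- #2 (106/34 per unit): 7 of 34 → value 7×106/34 = 21.8235, running total 111.82
Total 111.82.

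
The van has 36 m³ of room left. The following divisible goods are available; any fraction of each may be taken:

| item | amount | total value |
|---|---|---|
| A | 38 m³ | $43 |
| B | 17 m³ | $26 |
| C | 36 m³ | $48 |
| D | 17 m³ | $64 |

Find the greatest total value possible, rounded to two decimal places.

Take in order of value per unit:
- D (64/17 per unit): all 17 → value 64, running total 64.00
- B (26/17 per unit): all 17 → value 26, running total 90.00
- C (48/36 per unit): 2 of 36 → value 2×48/36 = 2.6667, running total 92.67
Total 92.67.

92.67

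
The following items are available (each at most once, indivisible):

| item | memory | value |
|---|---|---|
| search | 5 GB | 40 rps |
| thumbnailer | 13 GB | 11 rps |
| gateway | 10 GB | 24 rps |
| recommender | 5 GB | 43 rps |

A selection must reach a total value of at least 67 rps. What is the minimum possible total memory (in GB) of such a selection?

Subsets with value ≥ 67, sorted by total memory:
- search+recommender: memory 10, value 83
- gateway+recommender: memory 15, value 67
- search+gateway+recommender: memory 20, value 107
- search+thumbnailer+recommender: memory 23, value 94
Minimum memory: 10 GB.

10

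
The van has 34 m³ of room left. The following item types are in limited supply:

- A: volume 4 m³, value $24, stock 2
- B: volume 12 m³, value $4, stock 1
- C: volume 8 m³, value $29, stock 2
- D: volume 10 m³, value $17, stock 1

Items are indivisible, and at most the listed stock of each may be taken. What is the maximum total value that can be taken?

Best selections within volume 34 and stock limits:
- 2×A + 2×C + 1×D: volume 34, value 123
- 2×A + 2×C: volume 24, value 106
Best: $123.

$123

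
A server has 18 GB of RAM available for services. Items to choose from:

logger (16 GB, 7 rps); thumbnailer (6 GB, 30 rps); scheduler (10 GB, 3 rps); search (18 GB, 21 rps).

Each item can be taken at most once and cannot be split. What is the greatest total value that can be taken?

33 rps

This is a 0/1 knapsack; check combinations near the capacity.
- thumbnailer+scheduler: memory 6+10=16, value 30+3=33
- thumbnailer: memory 6, value 30
- search: memory 18, value 21
- logger: memory 16, value 7
Best: 33 rps.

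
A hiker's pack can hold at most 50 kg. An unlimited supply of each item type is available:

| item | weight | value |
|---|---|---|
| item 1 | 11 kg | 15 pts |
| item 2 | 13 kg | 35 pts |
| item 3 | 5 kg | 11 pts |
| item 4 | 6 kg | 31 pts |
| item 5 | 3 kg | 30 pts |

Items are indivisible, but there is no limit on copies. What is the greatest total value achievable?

Best value-per-unit is item 5 at 30/3, and filling with it alone uses weight 16×3=48. No mix of the others beats 16×30 = 480.

480 pts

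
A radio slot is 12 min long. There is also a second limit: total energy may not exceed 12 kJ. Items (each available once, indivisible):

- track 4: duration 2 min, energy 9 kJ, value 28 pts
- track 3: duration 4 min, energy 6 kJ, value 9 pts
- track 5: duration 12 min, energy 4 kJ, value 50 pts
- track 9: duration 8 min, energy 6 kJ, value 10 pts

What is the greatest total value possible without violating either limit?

50 pts

Feasible sets respecting both limits:
- track 5: duration 12, energy 4, value 50
- track 4: duration 2, energy 9, value 28
- track 3+track 9: duration 12, energy 12, value 19
Best: 50 pts.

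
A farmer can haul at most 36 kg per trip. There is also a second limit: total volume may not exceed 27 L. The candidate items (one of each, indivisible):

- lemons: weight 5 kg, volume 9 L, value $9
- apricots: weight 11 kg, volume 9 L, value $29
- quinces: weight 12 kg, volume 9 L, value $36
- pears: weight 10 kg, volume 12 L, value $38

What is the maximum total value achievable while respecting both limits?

Feasible sets respecting both limits:
- lemons+apricots+quinces: weight 28, volume 27, value 74
- quinces+pears: weight 22, volume 21, value 74
- apricots+pears: weight 21, volume 21, value 67
Best: $74.

$74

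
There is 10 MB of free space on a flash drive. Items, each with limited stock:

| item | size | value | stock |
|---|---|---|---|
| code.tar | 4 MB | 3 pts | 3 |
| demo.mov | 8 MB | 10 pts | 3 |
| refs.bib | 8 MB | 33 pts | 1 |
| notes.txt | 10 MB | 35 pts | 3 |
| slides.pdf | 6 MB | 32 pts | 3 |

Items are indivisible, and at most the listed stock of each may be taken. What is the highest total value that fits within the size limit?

Top feasible selections:
- 1×notes.txt: size 10, value 35
- 1×code.tar + 1×slides.pdf: size 10, value 35
Best: 35 pts.

35 pts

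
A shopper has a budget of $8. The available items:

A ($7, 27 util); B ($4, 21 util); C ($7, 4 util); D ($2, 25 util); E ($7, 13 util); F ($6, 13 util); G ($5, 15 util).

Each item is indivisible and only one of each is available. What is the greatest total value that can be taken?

This is a 0/1 knapsack; check combinations near the capacity.
- B+D: cost 4+2=6, value 21+25=46
- D+G: cost 2+5=7, value 25+15=40
- D+F: cost 2+6=8, value 25+13=38
- A: cost 7, value 27
Best: 46 util.

46 util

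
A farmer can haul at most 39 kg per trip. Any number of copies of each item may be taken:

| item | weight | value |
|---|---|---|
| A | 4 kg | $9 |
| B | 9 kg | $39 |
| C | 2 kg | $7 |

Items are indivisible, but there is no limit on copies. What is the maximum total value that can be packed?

Best value-per-unit is B at 39/9; filling with it alone gives 4×39 = 156.
Optimal mix: 4×B + 1×C → weight 38, value 163.

$163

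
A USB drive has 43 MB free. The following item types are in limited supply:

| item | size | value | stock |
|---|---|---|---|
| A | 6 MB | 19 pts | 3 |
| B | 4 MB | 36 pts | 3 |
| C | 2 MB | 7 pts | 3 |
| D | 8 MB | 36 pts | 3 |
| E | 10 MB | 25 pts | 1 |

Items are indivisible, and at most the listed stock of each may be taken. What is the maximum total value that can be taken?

237 pts

Best selections within size 43 and stock limits:
- 3×B + 3×C + 3×D: size 42, value 237
- 1×A + 3×B + 3×D: size 42, value 235
- 3×B + 2×C + 3×D: size 40, value 230
- 2×A + 3×B + 1×C + 2×D: size 42, value 225
Best: 237 pts.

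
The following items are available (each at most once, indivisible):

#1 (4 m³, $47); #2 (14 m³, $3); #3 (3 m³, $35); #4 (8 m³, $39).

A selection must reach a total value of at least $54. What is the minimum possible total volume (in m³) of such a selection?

7

Subsets with value ≥ 54, sorted by total volume:
- #1+#3: volume 7, value 82
- #3+#4: volume 11, value 74
- #1+#4: volume 12, value 86
Minimum volume: 7 m³.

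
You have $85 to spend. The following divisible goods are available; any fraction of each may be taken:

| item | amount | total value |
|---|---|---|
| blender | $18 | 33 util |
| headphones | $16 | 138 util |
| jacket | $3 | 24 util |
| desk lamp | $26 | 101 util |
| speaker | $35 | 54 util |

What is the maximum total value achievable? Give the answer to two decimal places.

329.94

Take in order of value per unit:
- headphones (138/16 per unit): all 16 → value 138, running total 138.00
- jacket (24/3 per unit): all 3 → value 24, running total 162.00
- desk lamp (101/26 per unit): all 26 → value 101, running total 263.00
- blender (33/18 per unit): all 18 → value 33, running total 296.00
- speaker (54/35 per unit): 22 of 35 → value 22×54/35 = 33.9429, running total 329.94
Total 329.94.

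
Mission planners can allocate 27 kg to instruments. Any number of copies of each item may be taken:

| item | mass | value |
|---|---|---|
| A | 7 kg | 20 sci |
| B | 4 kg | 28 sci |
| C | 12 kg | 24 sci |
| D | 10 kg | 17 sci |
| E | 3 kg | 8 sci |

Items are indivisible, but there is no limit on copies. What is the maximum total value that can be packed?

176 sci

Best value-per-unit is B at 28/4; filling with it alone gives 6×28 = 168.
Optimal mix: 6×B + 1×E → mass 27, value 176.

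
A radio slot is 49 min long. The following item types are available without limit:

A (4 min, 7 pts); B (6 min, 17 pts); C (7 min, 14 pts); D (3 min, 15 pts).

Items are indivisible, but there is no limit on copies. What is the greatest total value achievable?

240 pts

Best value-per-unit is D at 15/3, and filling with it alone uses duration 16×3=48. No mix of the others beats 16×15 = 240.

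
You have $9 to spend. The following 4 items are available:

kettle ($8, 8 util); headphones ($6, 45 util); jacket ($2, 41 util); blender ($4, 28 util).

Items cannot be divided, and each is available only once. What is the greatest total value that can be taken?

86 util

Check high-value combinations within $9:
- headphones+jacket: cost 6+2=8, value 45+41=86
- jacket+blender: cost 2+4=6, value 41+28=69
- headphones: cost 6, value 45
- jacket: cost 2, value 41
- blender: cost 4, value 28
Best: 86 util.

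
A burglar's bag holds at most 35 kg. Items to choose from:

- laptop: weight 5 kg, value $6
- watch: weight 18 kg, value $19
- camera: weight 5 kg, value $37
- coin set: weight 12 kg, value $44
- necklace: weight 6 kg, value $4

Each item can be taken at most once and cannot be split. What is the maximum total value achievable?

Check high-value combinations within 35 kg:
- watch+camera+coin set: weight 18+5+12=35, value 19+37+44=100
- laptop+camera+coin set+necklace: weight 5+5+12+6=28, value 6+37+44+4=91
- laptop+camera+coin set: weight 5+5+12=22, value 6+37+44=87
- camera+coin set+necklace: weight 5+12+6=23, value 37+44+4=85
Best: $100.

$100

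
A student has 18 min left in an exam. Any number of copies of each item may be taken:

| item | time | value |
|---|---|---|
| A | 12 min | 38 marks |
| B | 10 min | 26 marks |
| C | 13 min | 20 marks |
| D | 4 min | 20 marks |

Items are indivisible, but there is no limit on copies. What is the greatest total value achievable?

80 marks

Best value-per-unit is D at 20/4, and filling with it alone uses time 4×4=16. No mix of the others beats 4×20 = 80.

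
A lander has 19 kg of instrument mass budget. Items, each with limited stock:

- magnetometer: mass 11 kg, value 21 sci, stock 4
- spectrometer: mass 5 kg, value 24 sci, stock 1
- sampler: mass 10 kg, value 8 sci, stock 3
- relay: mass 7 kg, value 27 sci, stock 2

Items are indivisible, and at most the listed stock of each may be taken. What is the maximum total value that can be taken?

Best selections within mass 19 and stock limits:
- 1×spectrometer + 2×relay: mass 19, value 78
- 2×relay: mass 14, value 54
- 1×spectrometer + 1×relay: mass 12, value 51
Best: 78 sci.

78 sci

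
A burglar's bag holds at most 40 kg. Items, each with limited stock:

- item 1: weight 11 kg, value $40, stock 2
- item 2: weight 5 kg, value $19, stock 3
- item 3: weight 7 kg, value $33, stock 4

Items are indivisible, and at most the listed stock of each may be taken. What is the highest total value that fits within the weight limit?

$172

Best selections within weight 40 and stock limits:
- 1×item 1 + 4×item 3: weight 39, value 172
- 2×item 2 + 4×item 3: weight 38, value 170
Best: $172.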